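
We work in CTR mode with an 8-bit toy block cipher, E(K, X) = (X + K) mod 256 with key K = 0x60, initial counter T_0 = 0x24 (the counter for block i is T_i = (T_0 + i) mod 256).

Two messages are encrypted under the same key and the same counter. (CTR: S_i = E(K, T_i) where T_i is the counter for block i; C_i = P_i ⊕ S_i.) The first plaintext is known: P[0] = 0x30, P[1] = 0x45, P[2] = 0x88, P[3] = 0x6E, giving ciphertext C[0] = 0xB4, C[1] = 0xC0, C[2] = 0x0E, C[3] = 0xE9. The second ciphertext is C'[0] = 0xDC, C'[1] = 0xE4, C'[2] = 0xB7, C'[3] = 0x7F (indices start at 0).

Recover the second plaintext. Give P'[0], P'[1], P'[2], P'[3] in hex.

P'[0] = 0x58, P'[1] = 0x61, P'[2] = 0x31, P'[3] = 0xF8

In CTR with a reused counter, both messages share the same keystream S_i, so C_i ⊕ C'_i = P_i ⊕ P'_i and thus P'_i = P_i ⊕ C_i ⊕ C'_i.
P'[0]: 0x30 ⊕ 0xB4 ⊕ 0xDC = 0x58.
P'[1]: 0x45 ⊕ 0xC0 ⊕ 0xE4 = 0x61.
P'[2]: 0x88 ⊕ 0x0E ⊕ 0xB7 = 0x31.
P'[3]: 0x6E ⊕ 0xE9 ⊕ 0x7F = 0xF8.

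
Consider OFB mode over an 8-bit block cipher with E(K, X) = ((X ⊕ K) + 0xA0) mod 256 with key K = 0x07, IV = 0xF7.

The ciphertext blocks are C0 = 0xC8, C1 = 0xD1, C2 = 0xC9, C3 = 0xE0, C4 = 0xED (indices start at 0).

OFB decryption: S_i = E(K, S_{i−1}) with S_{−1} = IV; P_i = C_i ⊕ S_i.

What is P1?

P1 = 0xE6

P0: S = E(K, 0xF7) = 0x90; 0xC8 ⊕ 0x90 = 0x58.
P1: S = E(K, 0x90) = 0x37; 0xD1 ⊕ 0x37 = 0xE6.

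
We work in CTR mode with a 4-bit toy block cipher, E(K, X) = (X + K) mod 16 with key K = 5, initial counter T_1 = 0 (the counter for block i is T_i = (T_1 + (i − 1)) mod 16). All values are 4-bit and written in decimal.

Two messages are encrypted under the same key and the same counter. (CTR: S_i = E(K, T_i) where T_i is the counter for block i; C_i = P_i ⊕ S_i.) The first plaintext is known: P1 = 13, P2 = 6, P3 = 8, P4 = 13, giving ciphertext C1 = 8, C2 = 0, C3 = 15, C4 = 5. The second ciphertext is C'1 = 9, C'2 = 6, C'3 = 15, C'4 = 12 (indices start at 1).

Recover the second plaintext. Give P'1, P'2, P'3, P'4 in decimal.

In CTR with a reused counter, both messages share the same keystream S_i, so C_i ⊕ C'_i = P_i ⊕ P'_i and thus P'_i = P_i ⊕ C_i ⊕ C'_i.
P'1: 13 ⊕ 8 ⊕ 9 = 12.
P'2: 6 ⊕ 0 ⊕ 6 = 0.
P'3: 8 ⊕ 15 ⊕ 15 = 8.
P'4: 13 ⊕ 5 ⊕ 12 = 4.

P'1 = 12, P'2 = 0, P'3 = 8, P'4 = 4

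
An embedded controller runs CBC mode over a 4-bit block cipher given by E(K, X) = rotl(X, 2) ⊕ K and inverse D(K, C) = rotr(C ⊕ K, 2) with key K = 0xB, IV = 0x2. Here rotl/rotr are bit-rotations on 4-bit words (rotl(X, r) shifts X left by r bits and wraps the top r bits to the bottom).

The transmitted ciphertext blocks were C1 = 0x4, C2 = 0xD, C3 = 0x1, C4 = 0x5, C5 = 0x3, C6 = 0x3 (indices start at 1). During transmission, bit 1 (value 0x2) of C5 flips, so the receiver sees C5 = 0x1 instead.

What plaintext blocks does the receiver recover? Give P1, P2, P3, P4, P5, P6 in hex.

CBC decryption: P_i = D(K, C_i) ⊕ C_{i−1}, with C_{0} = IV.
Only C5 changed, to 0x1. In CBC, a change in C_i garbles P_i and flips the same bit in P_{i+1}. Decrypting the received ciphertext:
P1: D(K, 0x4) = 0xF; 0xF ⊕ 0x2 = 0xD.
P2: D(K, 0xD) = 0x9; 0x9 ⊕ 0x4 = 0xD.
P3: D(K, 0x1) = 0xA; 0xA ⊕ 0xD = 0x7.
P4: D(K, 0x5) = 0xB; 0xB ⊕ 0x1 = 0xA.
P5: D(K, 0x1) = 0xA; 0xA ⊕ 0x5 = 0xF.
P6: D(K, 0x3) = 0x2; 0x2 ⊕ 0x1 = 0x3.
Blocks that differ from the original plaintext: P5, P6.

P1 = 0xD, P2 = 0xD, P3 = 0x7, P4 = 0xA, P5 = 0xF, P6 = 0x3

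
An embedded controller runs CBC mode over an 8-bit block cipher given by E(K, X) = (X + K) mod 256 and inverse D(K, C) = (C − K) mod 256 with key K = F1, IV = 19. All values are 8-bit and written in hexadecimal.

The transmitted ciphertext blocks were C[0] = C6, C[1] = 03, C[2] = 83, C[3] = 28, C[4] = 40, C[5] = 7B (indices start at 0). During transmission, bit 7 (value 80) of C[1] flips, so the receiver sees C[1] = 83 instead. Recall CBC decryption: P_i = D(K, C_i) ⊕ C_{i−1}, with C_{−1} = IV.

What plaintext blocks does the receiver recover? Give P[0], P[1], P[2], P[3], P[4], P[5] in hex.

P[0] = CC, P[1] = 54, P[2] = 11, P[3] = B4, P[4] = 67, P[5] = CA

Only C[1] changed, to 83. In CBC, a change in C_i garbles P_i and flips the same bit in P_{i+1}. Decrypting the received ciphertext:
P[0]: D(K, C6) = D5; D5 ⊕ 19 = CC.
P[1]: D(K, 83) = 92; 92 ⊕ C6 = 54.
P[2]: D(K, 83) = 92; 92 ⊕ 83 = 11.
P[3]: D(K, 28) = 37; 37 ⊕ 83 = B4.
P[4]: D(K, 40) = 4F; 4F ⊕ 28 = 67.
P[5]: D(K, 7B) = 8A; 8A ⊕ 40 = CA.
Blocks that differ from the original plaintext: P[1], P[2].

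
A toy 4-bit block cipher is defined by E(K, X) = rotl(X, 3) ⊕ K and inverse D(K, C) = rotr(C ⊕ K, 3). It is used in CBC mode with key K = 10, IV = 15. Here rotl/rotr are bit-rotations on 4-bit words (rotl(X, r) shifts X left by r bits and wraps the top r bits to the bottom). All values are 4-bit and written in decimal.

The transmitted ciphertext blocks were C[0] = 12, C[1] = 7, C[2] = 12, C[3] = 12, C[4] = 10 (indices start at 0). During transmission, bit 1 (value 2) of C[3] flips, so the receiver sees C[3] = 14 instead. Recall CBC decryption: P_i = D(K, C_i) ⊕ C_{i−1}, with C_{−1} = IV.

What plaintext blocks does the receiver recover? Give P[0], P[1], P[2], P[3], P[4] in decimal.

Only C[3] changed, to 14. In CBC, a change in C_i garbles P_i and flips the same bit in P_{i+1}. Decrypting the received ciphertext:
P[0]: D(K, 12) = 12; 12 ⊕ 15 = 3.
P[1]: D(K, 7) = 11; 11 ⊕ 12 = 7.
P[2]: D(K, 12) = 12; 12 ⊕ 7 = 11.
P[3]: D(K, 14) = 8; 8 ⊕ 12 = 4.
P[4]: D(K, 10) = 0; 0 ⊕ 14 = 14.
Blocks that differ from the original plaintext: P[3], P[4].

P[0] = 3, P[1] = 7, P[2] = 11, P[3] = 4, P[4] = 14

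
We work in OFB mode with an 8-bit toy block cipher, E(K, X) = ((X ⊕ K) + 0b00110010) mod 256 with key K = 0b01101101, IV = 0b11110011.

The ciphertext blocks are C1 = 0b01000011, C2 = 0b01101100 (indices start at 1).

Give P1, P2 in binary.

OFB decryption: S_i = E(K, S_{i−1}) with S_{0} = IV; P_i = C_i ⊕ S_i.
P1: S = E(K, 0b11110011) = 0b11010000; 0b01000011 ⊕ 0b11010000 = 0b10010011.
P2: S = E(K, 0b11010000) = 0b11101111; 0b01101100 ⊕ 0b11101111 = 0b10000011.

P1 = 0b10010011, P2 = 0b10000011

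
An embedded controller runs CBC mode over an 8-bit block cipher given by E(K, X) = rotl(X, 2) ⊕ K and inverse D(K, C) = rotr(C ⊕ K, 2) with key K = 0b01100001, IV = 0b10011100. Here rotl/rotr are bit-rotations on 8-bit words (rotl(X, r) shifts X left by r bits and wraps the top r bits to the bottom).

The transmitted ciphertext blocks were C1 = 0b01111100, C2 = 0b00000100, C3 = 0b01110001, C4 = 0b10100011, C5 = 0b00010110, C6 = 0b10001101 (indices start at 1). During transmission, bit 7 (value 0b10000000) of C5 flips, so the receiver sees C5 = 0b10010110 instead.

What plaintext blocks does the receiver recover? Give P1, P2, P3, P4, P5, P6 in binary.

P1 = 0b11011011, P2 = 0b00100101, P3 = 0b00000000, P4 = 0b11000001, P5 = 0b01011110, P6 = 0b10101101

CBC decryption: P_i = D(K, C_i) ⊕ C_{i−1}, with C_{0} = IV.
Only C5 changed, to 0b10010110. In CBC, a change in C_i garbles P_i and flips the same bit in P_{i+1}. Decrypting the received ciphertext:
P1: D(K, 0b01111100) = 0b01000111; 0b01000111 ⊕ 0b10011100 = 0b11011011.
P2: D(K, 0b00000100) = 0b01011001; 0b01011001 ⊕ 0b01111100 = 0b00100101.
P3: D(K, 0b01110001) = 0b00000100; 0b00000100 ⊕ 0b00000100 = 0b00000000.
P4: D(K, 0b10100011) = 0b10110000; 0b10110000 ⊕ 0b01110001 = 0b11000001.
P5: D(K, 0b10010110) = 0b11111101; 0b11111101 ⊕ 0b10100011 = 0b01011110.
P6: D(K, 0b10001101) = 0b00111011; 0b00111011 ⊕ 0b10010110 = 0b10101101.
Blocks that differ from the original plaintext: P5, P6.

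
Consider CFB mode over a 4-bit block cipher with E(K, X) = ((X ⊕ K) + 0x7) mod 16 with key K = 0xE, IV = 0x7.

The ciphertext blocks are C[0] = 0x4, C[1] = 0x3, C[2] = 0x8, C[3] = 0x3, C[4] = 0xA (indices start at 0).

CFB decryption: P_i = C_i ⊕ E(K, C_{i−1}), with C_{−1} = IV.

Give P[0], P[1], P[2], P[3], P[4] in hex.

P[0]: E(K, 0x7) = 0x0; 0x4 ⊕ 0x0 = 0x4.
P[1]: E(K, 0x4) = 0x1; 0x3 ⊕ 0x1 = 0x2.
P[2]: E(K, 0x3) = 0x4; 0x8 ⊕ 0x4 = 0xC.
P[3]: E(K, 0x8) = 0xD; 0x3 ⊕ 0xD = 0xE.
P[4]: E(K, 0x3) = 0x4; 0xA ⊕ 0x4 = 0xE.

P[0] = 0x4, P[1] = 0x2, P[2] = 0xC, P[3] = 0xE, P[4] = 0xE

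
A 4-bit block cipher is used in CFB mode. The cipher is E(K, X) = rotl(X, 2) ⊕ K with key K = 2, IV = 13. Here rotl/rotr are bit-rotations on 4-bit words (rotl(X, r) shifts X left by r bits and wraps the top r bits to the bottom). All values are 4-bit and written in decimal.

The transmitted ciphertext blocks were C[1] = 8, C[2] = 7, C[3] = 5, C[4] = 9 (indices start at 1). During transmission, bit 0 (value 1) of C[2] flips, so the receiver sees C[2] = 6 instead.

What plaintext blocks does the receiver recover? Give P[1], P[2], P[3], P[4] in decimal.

CFB decryption: P_i = C_i ⊕ E(K, C_{i−1}), with C_{0} = IV.
Only C[2] changed, to 6. In CFB, a change in C_i flips the same bit in P_i and garbles P_{i+1}. Decrypting the received ciphertext:
P[1]: E(K, 13) = 5; 8 ⊕ 5 = 13.
P[2]: E(K, 8) = 0; 6 ⊕ 0 = 6.
P[3]: E(K, 6) = 11; 5 ⊕ 11 = 14.
P[4]: E(K, 5) = 7; 9 ⊕ 7 = 14.
Blocks that differ from the original plaintext: P[2], P[3].

P[1] = 13, P[2] = 6, P[3] = 14, P[4] = 14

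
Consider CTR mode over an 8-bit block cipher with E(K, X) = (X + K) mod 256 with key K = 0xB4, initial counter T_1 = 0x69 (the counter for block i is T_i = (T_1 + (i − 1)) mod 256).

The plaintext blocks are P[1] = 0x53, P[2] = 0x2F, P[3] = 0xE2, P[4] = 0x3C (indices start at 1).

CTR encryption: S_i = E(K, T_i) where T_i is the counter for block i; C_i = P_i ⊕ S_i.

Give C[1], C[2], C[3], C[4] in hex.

C[1]: T = 0x69, S = E(K, T) = 0x1D; 0x53 ⊕ 0x1D = 0x4E.
C[2]: T = 0x6A, S = E(K, T) = 0x1E; 0x2F ⊕ 0x1E = 0x31.
C[3]: T = 0x6B, S = E(K, T) = 0x1F; 0xE2 ⊕ 0x1F = 0xFD.
C[4]: T = 0x6C, S = E(K, T) = 0x20; 0x3C ⊕ 0x20 = 0x1C.

C[1] = 0x4E, C[2] = 0x31, C[3] = 0xFD, C[4] = 0x1C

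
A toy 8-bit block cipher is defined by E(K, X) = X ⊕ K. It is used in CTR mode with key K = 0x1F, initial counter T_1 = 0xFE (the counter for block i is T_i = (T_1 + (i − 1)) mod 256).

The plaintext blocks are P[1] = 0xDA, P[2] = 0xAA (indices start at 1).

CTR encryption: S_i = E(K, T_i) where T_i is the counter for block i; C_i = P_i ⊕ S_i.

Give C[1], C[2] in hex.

C[1] = 0x3B, C[2] = 0x4A

C[1]: T = 0xFE, S = E(K, T) = 0xE1; 0xDA ⊕ 0xE1 = 0x3B.
C[2]: T = 0xFF, S = E(K, T) = 0xE0; 0xAA ⊕ 0xE0 = 0x4A.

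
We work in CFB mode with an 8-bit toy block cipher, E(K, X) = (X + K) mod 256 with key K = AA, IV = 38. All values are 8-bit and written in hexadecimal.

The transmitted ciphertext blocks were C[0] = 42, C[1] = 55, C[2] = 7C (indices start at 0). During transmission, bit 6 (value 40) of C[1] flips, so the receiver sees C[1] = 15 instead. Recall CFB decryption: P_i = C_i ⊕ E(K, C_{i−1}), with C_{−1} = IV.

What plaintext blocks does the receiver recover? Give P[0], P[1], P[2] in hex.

P[0] = A0, P[1] = F9, P[2] = C3

Only C[1] changed, to 15. In CFB, a change in C_i flips the same bit in P_i and garbles P_{i+1}. Decrypting the received ciphertext:
P[0]: E(K, 38) = E2; 42 ⊕ E2 = A0.
P[1]: E(K, 42) = EC; 15 ⊕ EC = F9.
P[2]: E(K, 15) = BF; 7C ⊕ BF = C3.
Blocks that differ from the original plaintext: P[1], P[2].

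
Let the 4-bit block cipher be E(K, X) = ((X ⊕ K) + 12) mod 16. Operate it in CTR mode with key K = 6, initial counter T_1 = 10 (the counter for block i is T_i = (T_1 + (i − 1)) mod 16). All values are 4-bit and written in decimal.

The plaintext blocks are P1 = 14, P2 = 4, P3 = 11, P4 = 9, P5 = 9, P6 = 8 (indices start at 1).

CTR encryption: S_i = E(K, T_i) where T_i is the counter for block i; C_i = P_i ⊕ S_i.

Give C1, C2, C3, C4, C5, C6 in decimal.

C1 = 6, C2 = 13, C3 = 13, C4 = 14, C5 = 13, C6 = 13

C1: T = 10, S = E(K, T) = 8; 14 ⊕ 8 = 6.
C2: T = 11, S = E(K, T) = 9; 4 ⊕ 9 = 13.
C3: T = 12, S = E(K, T) = 6; 11 ⊕ 6 = 13.
C4: T = 13, S = E(K, T) = 7; 9 ⊕ 7 = 14.
C5: T = 14, S = E(K, T) = 4; 9 ⊕ 4 = 13.
C6: T = 15, S = E(K, T) = 5; 8 ⊕ 5 = 13.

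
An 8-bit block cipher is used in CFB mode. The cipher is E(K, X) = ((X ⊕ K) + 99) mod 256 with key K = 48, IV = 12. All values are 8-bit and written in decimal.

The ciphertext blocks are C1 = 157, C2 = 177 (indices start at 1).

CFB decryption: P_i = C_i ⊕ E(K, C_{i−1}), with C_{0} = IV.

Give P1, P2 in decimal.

P1 = 2, P2 = 161

P1: E(K, 12) = 159; 157 ⊕ 159 = 2.
P2: E(K, 157) = 16; 177 ⊕ 16 = 161.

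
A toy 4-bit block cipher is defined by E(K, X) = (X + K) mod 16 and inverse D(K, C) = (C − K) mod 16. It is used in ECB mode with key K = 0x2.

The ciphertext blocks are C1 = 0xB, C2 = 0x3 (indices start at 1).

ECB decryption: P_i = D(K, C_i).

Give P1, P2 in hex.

P1 = 0x9, P2 = 0x1

P1: D(K, 0xB) = 0x9.
P2: D(K, 0x3) = 0x1.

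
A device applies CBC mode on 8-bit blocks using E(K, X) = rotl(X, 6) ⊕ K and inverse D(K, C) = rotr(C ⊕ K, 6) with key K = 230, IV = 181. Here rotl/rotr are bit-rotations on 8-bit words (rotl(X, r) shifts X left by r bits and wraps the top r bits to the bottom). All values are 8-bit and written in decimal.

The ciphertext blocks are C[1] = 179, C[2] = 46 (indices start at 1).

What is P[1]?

P[1] = 224

CBC decryption: P_i = D(K, C_i) ⊕ C_{i−1}, with C_{0} = IV.
P[1]: D(K, 179) = 85; 85 ⊕ 181 = 224.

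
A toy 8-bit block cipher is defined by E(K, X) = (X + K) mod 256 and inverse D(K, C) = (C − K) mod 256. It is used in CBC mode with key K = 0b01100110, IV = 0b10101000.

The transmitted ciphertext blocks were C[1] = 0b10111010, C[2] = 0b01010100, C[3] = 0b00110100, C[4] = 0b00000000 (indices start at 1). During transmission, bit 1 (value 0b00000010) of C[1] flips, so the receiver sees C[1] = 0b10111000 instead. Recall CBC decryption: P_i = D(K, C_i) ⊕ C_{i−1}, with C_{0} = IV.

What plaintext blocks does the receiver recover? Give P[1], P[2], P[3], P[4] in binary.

Only C[1] changed, to 0b10111000. In CBC, a change in C_i garbles P_i and flips the same bit in P_{i+1}. Decrypting the received ciphertext:
P[1]: D(K, 0b10111000) = 0b01010010; 0b01010010 ⊕ 0b10101000 = 0b11111010.
P[2]: D(K, 0b01010100) = 0b11101110; 0b11101110 ⊕ 0b10111000 = 0b01010110.
P[3]: D(K, 0b00110100) = 0b11001110; 0b11001110 ⊕ 0b01010100 = 0b10011010.
P[4]: D(K, 0b00000000) = 0b10011010; 0b10011010 ⊕ 0b00110100 = 0b10101110.
Blocks that differ from the original plaintext: P[1], P[2].

P[1] = 0b11111010, P[2] = 0b01010110, P[3] = 0b10011010, P[4] = 0b10101110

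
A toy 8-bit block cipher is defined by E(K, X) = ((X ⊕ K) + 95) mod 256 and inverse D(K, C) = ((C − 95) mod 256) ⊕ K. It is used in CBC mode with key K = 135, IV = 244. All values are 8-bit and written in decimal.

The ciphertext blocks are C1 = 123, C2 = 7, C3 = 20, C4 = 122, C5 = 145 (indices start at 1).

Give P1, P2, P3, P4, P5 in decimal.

P1 = 111, P2 = 84, P3 = 53, P4 = 136, P5 = 207

CBC decryption: P_i = D(K, C_i) ⊕ C_{i−1}, with C_{0} = IV.
P1: D(K, 123) = 155; 155 ⊕ 244 = 111.
P2: D(K, 7) = 47; 47 ⊕ 123 = 84.
P3: D(K, 20) = 50; 50 ⊕ 7 = 53.
P4: D(K, 122) = 156; 156 ⊕ 20 = 136.
P5: D(K, 145) = 181; 181 ⊕ 122 = 207.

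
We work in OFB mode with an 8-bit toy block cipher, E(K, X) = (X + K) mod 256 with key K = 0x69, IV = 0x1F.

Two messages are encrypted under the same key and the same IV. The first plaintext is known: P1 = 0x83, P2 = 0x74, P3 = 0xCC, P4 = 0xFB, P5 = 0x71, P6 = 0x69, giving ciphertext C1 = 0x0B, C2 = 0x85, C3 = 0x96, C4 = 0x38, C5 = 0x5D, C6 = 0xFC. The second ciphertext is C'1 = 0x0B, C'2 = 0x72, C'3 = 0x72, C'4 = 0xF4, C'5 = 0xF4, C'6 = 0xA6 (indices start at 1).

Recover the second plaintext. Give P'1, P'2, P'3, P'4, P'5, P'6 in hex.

P'1 = 0x83, P'2 = 0x83, P'3 = 0x28, P'4 = 0x37, P'5 = 0xD8, P'6 = 0x33

In OFB with a reused IV, both messages share the same keystream S_i, so C_i ⊕ C'_i = P_i ⊕ P'_i and thus P'_i = P_i ⊕ C_i ⊕ C'_i.
P'1: 0x83 ⊕ 0x0B ⊕ 0x0B = 0x83.
P'2: 0x74 ⊕ 0x85 ⊕ 0x72 = 0x83.
P'3: 0xCC ⊕ 0x96 ⊕ 0x72 = 0x28.
P'4: 0xFB ⊕ 0x38 ⊕ 0xF4 = 0x37.
P'5: 0x71 ⊕ 0x5D ⊕ 0xF4 = 0xD8.
P'6: 0x69 ⊕ 0xFC ⊕ 0xA6 = 0x33.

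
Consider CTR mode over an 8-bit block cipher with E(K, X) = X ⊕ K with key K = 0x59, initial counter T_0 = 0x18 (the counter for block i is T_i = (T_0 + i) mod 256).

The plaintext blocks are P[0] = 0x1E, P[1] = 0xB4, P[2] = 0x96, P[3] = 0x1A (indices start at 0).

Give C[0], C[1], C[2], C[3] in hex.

CTR encryption: S_i = E(K, T_i) where T_i is the counter for block i; C_i = P_i ⊕ S_i.
C[0]: T = 0x18, S = E(K, T) = 0x41; 0x1E ⊕ 0x41 = 0x5F.
C[1]: T = 0x19, S = E(K, T) = 0x40; 0xB4 ⊕ 0x40 = 0xF4.
C[2]: T = 0x1A, S = E(K, T) = 0x43; 0x96 ⊕ 0x43 = 0xD5.
C[3]: T = 0x1B, S = E(K, T) = 0x42; 0x1A ⊕ 0x42 = 0x58.

C[0] = 0x5F, C[1] = 0xF4, C[2] = 0xD5, C[3] = 0x58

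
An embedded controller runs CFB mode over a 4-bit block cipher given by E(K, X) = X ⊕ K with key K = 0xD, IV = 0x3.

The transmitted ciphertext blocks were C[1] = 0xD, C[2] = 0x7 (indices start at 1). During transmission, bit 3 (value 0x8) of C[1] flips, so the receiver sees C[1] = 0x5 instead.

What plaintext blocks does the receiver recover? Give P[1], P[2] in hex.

CFB decryption: P_i = C_i ⊕ E(K, C_{i−1}), with C_{0} = IV.
Only C[1] changed, to 0x5. In CFB, a change in C_i flips the same bit in P_i and garbles P_{i+1}. Decrypting the received ciphertext:
P[1]: E(K, 0x3) = 0xE; 0x5 ⊕ 0xE = 0xB.
P[2]: E(K, 0x5) = 0x8; 0x7 ⊕ 0x8 = 0xF.
Blocks that differ from the original plaintext: P[1], P[2].

P[1] = 0xB, P[2] = 0xF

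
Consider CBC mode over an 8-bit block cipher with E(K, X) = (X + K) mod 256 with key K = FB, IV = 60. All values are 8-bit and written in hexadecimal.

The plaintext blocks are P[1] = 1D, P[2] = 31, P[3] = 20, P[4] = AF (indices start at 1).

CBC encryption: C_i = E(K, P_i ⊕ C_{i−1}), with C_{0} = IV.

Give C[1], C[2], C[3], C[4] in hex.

C[1] = 78, C[2] = 44, C[3] = 5F, C[4] = EB

C[1]: P[1] ⊕ 60 = 7D; E(K, 7D) = 78.
C[2]: P[2] ⊕ 78 = 49; E(K, 49) = 44.
C[3]: P[3] ⊕ 44 = 64; E(K, 64) = 5F.
C[4]: P[4] ⊕ 5F = F0; E(K, F0) = EB.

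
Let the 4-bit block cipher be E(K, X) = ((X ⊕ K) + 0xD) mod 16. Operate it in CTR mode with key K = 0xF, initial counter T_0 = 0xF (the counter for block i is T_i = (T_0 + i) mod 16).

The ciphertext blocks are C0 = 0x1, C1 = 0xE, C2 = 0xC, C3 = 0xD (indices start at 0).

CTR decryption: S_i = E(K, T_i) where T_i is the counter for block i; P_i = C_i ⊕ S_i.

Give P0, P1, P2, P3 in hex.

P0 = 0xC, P1 = 0x2, P2 = 0x7, P3 = 0x7

P0: T = 0xF, S = E(K, T) = 0xD; 0x1 ⊕ 0xD = 0xC.
P1: T = 0x0, S = E(K, T) = 0xC; 0xE ⊕ 0xC = 0x2.
P2: T = 0x1, S = E(K, T) = 0xB; 0xC ⊕ 0xB = 0x7.
P3: T = 0x2, S = E(K, T) = 0xA; 0xD ⊕ 0xA = 0x7.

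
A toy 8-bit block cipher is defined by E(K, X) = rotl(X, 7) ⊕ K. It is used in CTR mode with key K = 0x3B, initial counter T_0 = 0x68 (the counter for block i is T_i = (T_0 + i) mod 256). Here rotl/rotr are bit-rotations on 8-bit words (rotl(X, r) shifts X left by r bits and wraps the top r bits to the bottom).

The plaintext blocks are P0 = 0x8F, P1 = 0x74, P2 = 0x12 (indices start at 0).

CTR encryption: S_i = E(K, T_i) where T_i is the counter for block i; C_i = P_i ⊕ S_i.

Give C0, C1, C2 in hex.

C0 = 0x80, C1 = 0xFB, C2 = 0x1C

C0: T = 0x68, S = E(K, T) = 0x0F; 0x8F ⊕ 0x0F = 0x80.
C1: T = 0x69, S = E(K, T) = 0x8F; 0x74 ⊕ 0x8F = 0xFB.
C2: T = 0x6A, S = E(K, T) = 0x0E; 0x12 ⊕ 0x0E = 0x1C.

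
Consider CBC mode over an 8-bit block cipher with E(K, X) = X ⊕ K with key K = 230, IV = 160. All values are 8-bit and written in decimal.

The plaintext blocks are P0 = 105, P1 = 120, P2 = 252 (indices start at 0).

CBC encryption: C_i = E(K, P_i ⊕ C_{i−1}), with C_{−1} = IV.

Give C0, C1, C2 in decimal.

C0 = 47, C1 = 177, C2 = 171

C0: P0 ⊕ 160 = 201; E(K, 201) = 47.
C1: P1 ⊕ 47 = 87; E(K, 87) = 177.
C2: P2 ⊕ 177 = 77; E(K, 77) = 171.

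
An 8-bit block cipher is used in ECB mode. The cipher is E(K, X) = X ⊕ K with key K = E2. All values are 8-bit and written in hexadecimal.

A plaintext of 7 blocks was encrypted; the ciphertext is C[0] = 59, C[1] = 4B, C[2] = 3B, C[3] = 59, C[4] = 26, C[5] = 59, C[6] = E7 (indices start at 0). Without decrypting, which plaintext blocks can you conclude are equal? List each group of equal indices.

P[0] = P[3] = P[5]

ECB encrypts each block independently with the same key, so equal ciphertext blocks imply equal plaintext blocks.
C[0] = C[3] = C[5] = 59, so P[0] = P[3] = P[5].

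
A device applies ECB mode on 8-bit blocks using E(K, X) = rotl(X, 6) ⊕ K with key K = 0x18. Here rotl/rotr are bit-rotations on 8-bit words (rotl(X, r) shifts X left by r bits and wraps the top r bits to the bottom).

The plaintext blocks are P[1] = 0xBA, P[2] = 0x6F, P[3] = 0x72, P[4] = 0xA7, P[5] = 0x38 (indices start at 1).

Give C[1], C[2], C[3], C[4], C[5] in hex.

C[1] = 0xB6, C[2] = 0xC3, C[3] = 0x84, C[4] = 0xF1, C[5] = 0x16

ECB encryption: C_i = E(K, P_i).
C[1]: E(K, 0xBA) = 0xB6.
C[2]: E(K, 0x6F) = 0xC3.
C[3]: E(K, 0x72) = 0x84.
C[4]: E(K, 0xA7) = 0xF1.
C[5]: E(K, 0x38) = 0x16.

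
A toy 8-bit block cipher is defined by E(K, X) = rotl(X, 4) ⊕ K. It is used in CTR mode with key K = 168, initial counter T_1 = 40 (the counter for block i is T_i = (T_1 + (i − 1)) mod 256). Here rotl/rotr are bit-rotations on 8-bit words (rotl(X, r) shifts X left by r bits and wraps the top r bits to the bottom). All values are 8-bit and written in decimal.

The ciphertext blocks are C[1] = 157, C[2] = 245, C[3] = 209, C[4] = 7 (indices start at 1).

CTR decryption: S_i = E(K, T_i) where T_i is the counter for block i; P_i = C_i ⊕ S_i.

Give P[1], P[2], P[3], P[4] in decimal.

P[1] = 183, P[2] = 207, P[3] = 219, P[4] = 29

P[1]: T = 40, S = E(K, T) = 42; 157 ⊕ 42 = 183.
P[2]: T = 41, S = E(K, T) = 58; 245 ⊕ 58 = 207.
P[3]: T = 42, S = E(K, T) = 10; 209 ⊕ 10 = 219.
P[4]: T = 43, S = E(K, T) = 26; 7 ⊕ 26 = 29.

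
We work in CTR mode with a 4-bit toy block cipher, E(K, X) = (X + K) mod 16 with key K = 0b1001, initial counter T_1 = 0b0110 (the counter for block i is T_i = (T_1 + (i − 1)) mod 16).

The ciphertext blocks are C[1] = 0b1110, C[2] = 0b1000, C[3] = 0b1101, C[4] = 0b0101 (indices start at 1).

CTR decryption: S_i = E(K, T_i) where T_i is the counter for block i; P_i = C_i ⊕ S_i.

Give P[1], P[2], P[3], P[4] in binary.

P[1]: T = 0b0110, S = E(K, T) = 0b1111; 0b1110 ⊕ 0b1111 = 0b0001.
P[2]: T = 0b0111, S = E(K, T) = 0b0000; 0b1000 ⊕ 0b0000 = 0b1000.
P[3]: T = 0b1000, S = E(K, T) = 0b0001; 0b1101 ⊕ 0b0001 = 0b1100.
P[4]: T = 0b1001, S = E(K, T) = 0b0010; 0b0101 ⊕ 0b0010 = 0b0111.

P[1] = 0b0001, P[2] = 0b1000, P[3] = 0b1100, P[4] = 0b0111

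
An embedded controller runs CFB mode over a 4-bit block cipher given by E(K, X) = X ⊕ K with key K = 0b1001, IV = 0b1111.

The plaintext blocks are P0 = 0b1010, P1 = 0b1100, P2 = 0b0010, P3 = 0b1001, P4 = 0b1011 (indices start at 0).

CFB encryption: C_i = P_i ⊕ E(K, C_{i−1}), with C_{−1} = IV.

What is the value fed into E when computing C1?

C0: E(K, 0b1111) = 0b0110; 0b1010 ⊕ 0b0110 = 0b1100.
C1: E(K, 0b1100) = 0b0101; 0b1100 ⊕ 0b0101 = 0b1001.
So the input to E for block 1 is 0b1100.

0b1100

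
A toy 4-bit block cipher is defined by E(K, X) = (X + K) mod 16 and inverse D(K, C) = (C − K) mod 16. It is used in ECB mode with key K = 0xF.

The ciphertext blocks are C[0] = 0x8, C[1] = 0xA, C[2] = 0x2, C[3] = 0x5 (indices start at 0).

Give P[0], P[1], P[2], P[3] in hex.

ECB decryption: P_i = D(K, C_i).
P[0]: D(K, 0x8) = 0x9.
P[1]: D(K, 0xA) = 0xB.
P[2]: D(K, 0x2) = 0x3.
P[3]: D(K, 0x5) = 0x6.

P[0] = 0x9, P[1] = 0xB, P[2] = 0x3, P[3] = 0x6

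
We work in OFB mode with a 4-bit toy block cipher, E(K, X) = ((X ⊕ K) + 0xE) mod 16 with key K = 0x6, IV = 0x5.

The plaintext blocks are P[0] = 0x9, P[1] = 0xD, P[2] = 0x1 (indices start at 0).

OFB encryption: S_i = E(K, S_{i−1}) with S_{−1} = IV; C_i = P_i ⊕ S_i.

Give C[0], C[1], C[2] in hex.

C[0]: S = E(K, 0x5) = 0x1; 0x9 ⊕ 0x1 = 0x8.
C[1]: S = E(K, 0x1) = 0x5; 0xD ⊕ 0x5 = 0x8.
C[2]: S = E(K, 0x5) = 0x1; 0x1 ⊕ 0x1 = 0x0.

C[0] = 0x8, C[1] = 0x8, C[2] = 0x0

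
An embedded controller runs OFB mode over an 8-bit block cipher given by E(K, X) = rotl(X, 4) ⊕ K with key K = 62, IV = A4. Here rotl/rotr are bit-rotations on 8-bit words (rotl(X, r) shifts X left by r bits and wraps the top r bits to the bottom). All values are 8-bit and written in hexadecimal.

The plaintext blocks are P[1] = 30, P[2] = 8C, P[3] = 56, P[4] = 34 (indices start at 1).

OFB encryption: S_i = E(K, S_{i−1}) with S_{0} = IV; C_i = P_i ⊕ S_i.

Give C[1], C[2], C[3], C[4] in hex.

C[1]: S = E(K, A4) = 28; 30 ⊕ 28 = 18.
C[2]: S = E(K, 28) = E0; 8C ⊕ E0 = 6C.
C[3]: S = E(K, E0) = 6C; 56 ⊕ 6C = 3A.
C[4]: S = E(K, 6C) = A4; 34 ⊕ A4 = 90.

C[1] = 18, C[2] = 6C, C[3] = 3A, C[4] = 90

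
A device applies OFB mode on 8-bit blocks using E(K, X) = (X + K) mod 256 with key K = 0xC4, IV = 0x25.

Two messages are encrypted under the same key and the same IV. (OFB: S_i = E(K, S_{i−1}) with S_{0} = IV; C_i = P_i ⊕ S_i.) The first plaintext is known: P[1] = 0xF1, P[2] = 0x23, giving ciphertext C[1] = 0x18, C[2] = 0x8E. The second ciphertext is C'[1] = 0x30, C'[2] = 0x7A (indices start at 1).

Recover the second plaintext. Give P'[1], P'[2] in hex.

P'[1] = 0xD9, P'[2] = 0xD7

In OFB with a reused IV, both messages share the same keystream S_i, so C_i ⊕ C'_i = P_i ⊕ P'_i and thus P'_i = P_i ⊕ C_i ⊕ C'_i.
P'[1]: 0xF1 ⊕ 0x18 ⊕ 0x30 = 0xD9.
P'[2]: 0x23 ⊕ 0x8E ⊕ 0x7A = 0xD7.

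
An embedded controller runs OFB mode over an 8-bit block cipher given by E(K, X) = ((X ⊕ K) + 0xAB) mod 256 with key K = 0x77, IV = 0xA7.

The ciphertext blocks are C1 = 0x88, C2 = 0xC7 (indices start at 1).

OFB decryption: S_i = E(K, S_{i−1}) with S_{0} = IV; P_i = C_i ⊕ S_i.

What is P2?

P1: S = E(K, 0xA7) = 0x7B; 0x88 ⊕ 0x7B = 0xF3.
P2: S = E(K, 0x7B) = 0xB7; 0xC7 ⊕ 0xB7 = 0x70.

P2 = 0x70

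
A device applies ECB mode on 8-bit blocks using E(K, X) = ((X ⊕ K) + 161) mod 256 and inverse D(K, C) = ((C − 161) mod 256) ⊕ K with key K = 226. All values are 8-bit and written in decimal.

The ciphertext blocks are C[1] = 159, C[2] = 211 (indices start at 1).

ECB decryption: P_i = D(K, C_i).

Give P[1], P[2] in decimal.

P[1] = 28, P[2] = 208

P[1]: D(K, 159) = 28.
P[2]: D(K, 211) = 208.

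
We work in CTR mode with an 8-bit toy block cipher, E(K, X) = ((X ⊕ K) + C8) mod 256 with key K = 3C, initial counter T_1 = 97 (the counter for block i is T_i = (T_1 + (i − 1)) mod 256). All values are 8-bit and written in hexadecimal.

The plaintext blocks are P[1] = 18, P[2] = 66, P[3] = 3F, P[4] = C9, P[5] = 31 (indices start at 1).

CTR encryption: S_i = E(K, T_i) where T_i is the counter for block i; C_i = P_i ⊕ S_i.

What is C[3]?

C[1]: T = 97, S = E(K, T) = 73; 18 ⊕ 73 = 6B.
C[2]: T = 98, S = E(K, T) = 6C; 66 ⊕ 6C = 0A.
C[3]: T = 99, S = E(K, T) = 6D; 3F ⊕ 6D = 52.

C[3] = 52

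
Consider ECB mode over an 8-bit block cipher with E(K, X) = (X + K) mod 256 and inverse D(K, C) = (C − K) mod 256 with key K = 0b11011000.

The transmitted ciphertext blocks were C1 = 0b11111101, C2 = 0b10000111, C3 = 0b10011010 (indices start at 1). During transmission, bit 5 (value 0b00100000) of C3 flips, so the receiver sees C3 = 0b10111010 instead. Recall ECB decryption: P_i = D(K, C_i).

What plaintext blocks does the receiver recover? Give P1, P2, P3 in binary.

Only C3 changed, to 0b10111010. In ECB, a change in C_i affects only P_i. Decrypting the received ciphertext:
P1: D(K, 0b11111101) = 0b00100101.
P2: D(K, 0b10000111) = 0b10101111.
P3: D(K, 0b10111010) = 0b11100010.
Blocks that differ from the original plaintext: P3.

P1 = 0b00100101, P2 = 0b10101111, P3 = 0b11100010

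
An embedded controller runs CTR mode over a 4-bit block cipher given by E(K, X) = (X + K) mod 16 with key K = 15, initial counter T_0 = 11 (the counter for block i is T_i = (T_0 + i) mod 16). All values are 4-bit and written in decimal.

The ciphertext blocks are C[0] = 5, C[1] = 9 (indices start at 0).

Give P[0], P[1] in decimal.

P[0] = 15, P[1] = 2

CTR decryption: S_i = E(K, T_i) where T_i is the counter for block i; P_i = C_i ⊕ S_i.
P[0]: T = 11, S = E(K, T) = 10; 5 ⊕ 10 = 15.
P[1]: T = 12, S = E(K, T) = 11; 9 ⊕ 11 = 2.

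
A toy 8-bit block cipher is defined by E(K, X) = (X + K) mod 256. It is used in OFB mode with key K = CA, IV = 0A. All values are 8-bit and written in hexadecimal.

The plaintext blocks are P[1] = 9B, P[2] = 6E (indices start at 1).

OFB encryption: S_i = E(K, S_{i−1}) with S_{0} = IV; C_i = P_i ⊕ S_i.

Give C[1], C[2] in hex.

C[1]: S = E(K, 0A) = D4; 9B ⊕ D4 = 4F.
C[2]: S = E(K, D4) = 9E; 6E ⊕ 9E = F0.

C[1] = 4F, C[2] = F0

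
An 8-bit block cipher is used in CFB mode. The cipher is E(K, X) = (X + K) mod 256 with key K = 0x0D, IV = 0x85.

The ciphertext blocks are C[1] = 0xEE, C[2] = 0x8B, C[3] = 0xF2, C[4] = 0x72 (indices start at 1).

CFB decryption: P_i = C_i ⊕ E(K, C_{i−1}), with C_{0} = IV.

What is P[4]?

P[4]: E(K, 0xF2) = 0xFF; 0x72 ⊕ 0xFF = 0x8D.

P[4] = 0x8D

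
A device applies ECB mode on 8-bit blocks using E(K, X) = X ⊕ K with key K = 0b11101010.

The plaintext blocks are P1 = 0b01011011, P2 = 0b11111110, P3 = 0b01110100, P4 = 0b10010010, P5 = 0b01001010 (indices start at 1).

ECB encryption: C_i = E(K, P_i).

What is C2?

C2 = 0b00010100

C2: E(K, 0b11111110) = 0b00010100.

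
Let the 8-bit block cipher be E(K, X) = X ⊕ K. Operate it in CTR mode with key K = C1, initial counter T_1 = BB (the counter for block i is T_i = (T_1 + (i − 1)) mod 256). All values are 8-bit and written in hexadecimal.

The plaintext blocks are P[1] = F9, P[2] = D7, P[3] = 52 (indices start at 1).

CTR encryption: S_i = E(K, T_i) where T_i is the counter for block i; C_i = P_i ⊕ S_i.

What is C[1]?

C[1]: T = BB, S = E(K, T) = 7A; F9 ⊕ 7A = 83.

C[1] = 83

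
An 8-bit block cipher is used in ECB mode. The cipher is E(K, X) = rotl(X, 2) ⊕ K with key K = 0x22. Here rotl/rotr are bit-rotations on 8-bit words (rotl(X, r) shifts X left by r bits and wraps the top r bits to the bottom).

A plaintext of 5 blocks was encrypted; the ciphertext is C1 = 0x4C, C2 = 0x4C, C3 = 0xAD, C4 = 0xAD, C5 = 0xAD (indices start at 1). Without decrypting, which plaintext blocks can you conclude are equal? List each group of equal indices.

P1 = P2; P3 = P4 = P5

ECB encrypts each block independently with the same key, so equal ciphertext blocks imply equal plaintext blocks.
C1 = C2 = 0x4C, so P1 = P2.
C3 = C4 = C5 = 0xAD, so P3 = P4 = P5.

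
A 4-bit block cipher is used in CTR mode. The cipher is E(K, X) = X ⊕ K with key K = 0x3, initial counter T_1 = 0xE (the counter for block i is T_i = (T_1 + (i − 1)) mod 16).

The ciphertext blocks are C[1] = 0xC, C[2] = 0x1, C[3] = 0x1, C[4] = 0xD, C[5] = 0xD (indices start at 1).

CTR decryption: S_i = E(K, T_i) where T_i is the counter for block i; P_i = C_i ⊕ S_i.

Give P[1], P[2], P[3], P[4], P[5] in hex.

P[1] = 0x1, P[2] = 0xD, P[3] = 0x2, P[4] = 0xF, P[5] = 0xC

P[1]: T = 0xE, S = E(K, T) = 0xD; 0xC ⊕ 0xD = 0x1.
P[2]: T = 0xF, S = E(K, T) = 0xC; 0x1 ⊕ 0xC = 0xD.
P[3]: T = 0x0, S = E(K, T) = 0x3; 0x1 ⊕ 0x3 = 0x2.
P[4]: T = 0x1, S = E(K, T) = 0x2; 0xD ⊕ 0x2 = 0xF.
P[5]: T = 0x2, S = E(K, T) = 0x1; 0xD ⊕ 0x1 = 0xC.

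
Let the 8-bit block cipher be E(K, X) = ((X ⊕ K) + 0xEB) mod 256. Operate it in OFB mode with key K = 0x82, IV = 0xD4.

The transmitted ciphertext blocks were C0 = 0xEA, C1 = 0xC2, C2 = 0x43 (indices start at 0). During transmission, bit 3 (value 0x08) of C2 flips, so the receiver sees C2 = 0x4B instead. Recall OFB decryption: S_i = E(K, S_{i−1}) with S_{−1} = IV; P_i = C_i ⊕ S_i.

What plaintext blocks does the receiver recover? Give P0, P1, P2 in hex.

Only C2 changed, to 0x4B. In OFB, a change in C_i flips the same bit in P_i only; the keystream is unaffected. Decrypting the received ciphertext:
P0: S = E(K, 0xD4) = 0x41; 0xEA ⊕ 0x41 = 0xAB.
P1: S = E(K, 0x41) = 0xAE; 0xC2 ⊕ 0xAE = 0x6C.
P2: S = E(K, 0xAE) = 0x17; 0x4B ⊕ 0x17 = 0x5C.
Blocks that differ from the original plaintext: P2.

P0 = 0xAB, P1 = 0x6C, P2 = 0x5C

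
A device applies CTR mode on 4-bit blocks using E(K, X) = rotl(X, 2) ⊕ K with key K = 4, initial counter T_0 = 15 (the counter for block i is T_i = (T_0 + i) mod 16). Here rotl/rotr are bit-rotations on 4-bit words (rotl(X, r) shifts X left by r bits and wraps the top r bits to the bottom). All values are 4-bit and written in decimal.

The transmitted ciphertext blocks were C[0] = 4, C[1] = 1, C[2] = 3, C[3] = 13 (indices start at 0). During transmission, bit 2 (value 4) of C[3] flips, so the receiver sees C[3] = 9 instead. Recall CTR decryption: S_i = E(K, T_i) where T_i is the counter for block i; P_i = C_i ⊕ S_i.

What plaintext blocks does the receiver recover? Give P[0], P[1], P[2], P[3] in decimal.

Only C[3] changed, to 9. In CTR, a change in C_i flips the same bit in P_i only; the keystream is unaffected. Decrypting the received ciphertext:
P[0]: T = 15, S = E(K, T) = 11; 4 ⊕ 11 = 15.
P[1]: T = 0, S = E(K, T) = 4; 1 ⊕ 4 = 5.
P[2]: T = 1, S = E(K, T) = 0; 3 ⊕ 0 = 3.
P[3]: T = 2, S = E(K, T) = 12; 9 ⊕ 12 = 5.
Blocks that differ from the original plaintext: P[3].

P[0] = 15, P[1] = 5, P[2] = 3, P[3] = 5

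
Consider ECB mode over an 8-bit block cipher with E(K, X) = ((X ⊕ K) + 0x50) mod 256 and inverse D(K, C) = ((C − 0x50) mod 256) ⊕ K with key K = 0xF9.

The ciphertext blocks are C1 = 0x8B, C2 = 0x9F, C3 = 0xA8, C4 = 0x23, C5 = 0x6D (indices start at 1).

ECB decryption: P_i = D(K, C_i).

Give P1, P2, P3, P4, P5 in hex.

P1 = 0xC2, P2 = 0xB6, P3 = 0xA1, P4 = 0x2A, P5 = 0xE4

P1: D(K, 0x8B) = 0xC2.
P2: D(K, 0x9F) = 0xB6.
P3: D(K, 0xA8) = 0xA1.
P4: D(K, 0x23) = 0x2A.
P5: D(K, 0x6D) = 0xE4.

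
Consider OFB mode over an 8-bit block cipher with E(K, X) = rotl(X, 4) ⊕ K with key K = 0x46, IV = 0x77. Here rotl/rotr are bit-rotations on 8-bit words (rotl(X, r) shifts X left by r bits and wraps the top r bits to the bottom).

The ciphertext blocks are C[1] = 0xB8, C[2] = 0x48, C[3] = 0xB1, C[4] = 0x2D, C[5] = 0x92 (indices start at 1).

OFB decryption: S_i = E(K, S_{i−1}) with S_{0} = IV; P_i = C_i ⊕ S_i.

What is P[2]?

P[2] = 0x1D

P[1]: S = E(K, 0x77) = 0x31; 0xB8 ⊕ 0x31 = 0x89.
P[2]: S = E(K, 0x31) = 0x55; 0x48 ⊕ 0x55 = 0x1D.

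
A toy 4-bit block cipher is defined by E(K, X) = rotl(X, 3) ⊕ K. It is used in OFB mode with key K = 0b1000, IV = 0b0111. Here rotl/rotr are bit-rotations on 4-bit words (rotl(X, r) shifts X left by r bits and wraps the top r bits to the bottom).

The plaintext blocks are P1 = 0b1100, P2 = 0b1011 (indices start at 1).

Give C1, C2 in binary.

C1 = 0b1111, C2 = 0b1010

OFB encryption: S_i = E(K, S_{i−1}) with S_{0} = IV; C_i = P_i ⊕ S_i.
C1: S = E(K, 0b0111) = 0b0011; 0b1100 ⊕ 0b0011 = 0b1111.
C2: S = E(K, 0b0011) = 0b0001; 0b1011 ⊕ 0b0001 = 0b1010.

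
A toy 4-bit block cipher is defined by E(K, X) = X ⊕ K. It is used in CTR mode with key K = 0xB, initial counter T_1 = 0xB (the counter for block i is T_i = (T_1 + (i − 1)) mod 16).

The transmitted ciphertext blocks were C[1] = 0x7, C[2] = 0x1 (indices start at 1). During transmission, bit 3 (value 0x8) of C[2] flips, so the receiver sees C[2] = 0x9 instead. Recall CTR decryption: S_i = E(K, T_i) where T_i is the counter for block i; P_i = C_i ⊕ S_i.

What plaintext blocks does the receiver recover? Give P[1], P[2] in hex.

P[1] = 0x7, P[2] = 0xE

Only C[2] changed, to 0x9. In CTR, a change in C_i flips the same bit in P_i only; the keystream is unaffected. Decrypting the received ciphertext:
P[1]: T = 0xB, S = E(K, T) = 0x0; 0x7 ⊕ 0x0 = 0x7.
P[2]: T = 0xC, S = E(K, T) = 0x7; 0x9 ⊕ 0x7 = 0xE.
Blocks that differ from the original plaintext: P[2].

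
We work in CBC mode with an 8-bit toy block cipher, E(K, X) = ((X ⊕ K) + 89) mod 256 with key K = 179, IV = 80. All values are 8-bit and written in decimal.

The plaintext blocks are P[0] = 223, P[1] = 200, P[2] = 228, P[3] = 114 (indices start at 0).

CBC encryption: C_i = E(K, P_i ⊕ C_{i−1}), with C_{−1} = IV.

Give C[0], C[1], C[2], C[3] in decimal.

C[0]: P[0] ⊕ 80 = 143; E(K, 143) = 149.
C[1]: P[1] ⊕ 149 = 93; E(K, 93) = 71.
C[2]: P[2] ⊕ 71 = 163; E(K, 163) = 105.
C[3]: P[3] ⊕ 105 = 27; E(K, 27) = 1.

C[0] = 149, C[1] = 71, C[2] = 105, C[3] = 1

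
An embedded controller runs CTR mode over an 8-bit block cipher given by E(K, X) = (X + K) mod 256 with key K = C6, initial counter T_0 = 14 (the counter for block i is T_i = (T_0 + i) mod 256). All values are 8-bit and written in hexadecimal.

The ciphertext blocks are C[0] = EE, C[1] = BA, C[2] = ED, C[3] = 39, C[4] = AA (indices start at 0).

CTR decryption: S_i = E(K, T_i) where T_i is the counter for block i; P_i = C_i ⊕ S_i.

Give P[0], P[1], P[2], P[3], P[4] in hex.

P[0]: T = 14, S = E(K, T) = DA; EE ⊕ DA = 34.
P[1]: T = 15, S = E(K, T) = DB; BA ⊕ DB = 61.
P[2]: T = 16, S = E(K, T) = DC; ED ⊕ DC = 31.
P[3]: T = 17, S = E(K, T) = DD; 39 ⊕ DD = E4.
P[4]: T = 18, S = E(K, T) = DE; AA ⊕ DE = 74.

P[0] = 34, P[1] = 61, P[2] = 31, P[3] = E4, P[4] = 74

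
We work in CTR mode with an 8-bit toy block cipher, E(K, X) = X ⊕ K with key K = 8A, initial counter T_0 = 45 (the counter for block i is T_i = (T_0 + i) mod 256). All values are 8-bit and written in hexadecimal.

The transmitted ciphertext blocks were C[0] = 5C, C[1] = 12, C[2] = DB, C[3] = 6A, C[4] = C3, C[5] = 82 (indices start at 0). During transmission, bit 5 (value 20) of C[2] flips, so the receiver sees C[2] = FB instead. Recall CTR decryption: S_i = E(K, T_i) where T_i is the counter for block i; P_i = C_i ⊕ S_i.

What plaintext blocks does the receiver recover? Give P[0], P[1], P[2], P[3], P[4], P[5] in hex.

P[0] = 93, P[1] = DE, P[2] = 36, P[3] = A8, P[4] = 00, P[5] = 42

Only C[2] changed, to FB. In CTR, a change in C_i flips the same bit in P_i only; the keystream is unaffected. Decrypting the received ciphertext:
P[0]: T = 45, S = E(K, T) = CF; 5C ⊕ CF = 93.
P[1]: T = 46, S = E(K, T) = CC; 12 ⊕ CC = DE.
P[2]: T = 47, S = E(K, T) = CD; FB ⊕ CD = 36.
P[3]: T = 48, S = E(K, T) = C2; 6A ⊕ C2 = A8.
P[4]: T = 49, S = E(K, T) = C3; C3 ⊕ C3 = 00.
P[5]: T = 4A, S = E(K, T) = C0; 82 ⊕ C0 = 42.
Blocks that differ from the original plaintext: P[2].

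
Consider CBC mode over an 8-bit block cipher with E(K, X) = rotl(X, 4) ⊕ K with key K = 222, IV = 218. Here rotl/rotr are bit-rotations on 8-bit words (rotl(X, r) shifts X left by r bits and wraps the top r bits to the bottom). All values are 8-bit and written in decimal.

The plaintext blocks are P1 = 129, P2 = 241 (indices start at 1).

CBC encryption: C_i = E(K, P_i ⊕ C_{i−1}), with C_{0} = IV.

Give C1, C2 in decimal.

C1 = 107, C2 = 119

C1: P1 ⊕ 218 = 91; E(K, 91) = 107.
C2: P2 ⊕ 107 = 154; E(K, 154) = 119.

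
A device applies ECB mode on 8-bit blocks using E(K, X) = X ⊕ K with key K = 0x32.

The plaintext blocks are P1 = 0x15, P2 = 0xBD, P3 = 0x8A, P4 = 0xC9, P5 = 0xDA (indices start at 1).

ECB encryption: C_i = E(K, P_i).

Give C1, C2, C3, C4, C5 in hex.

C1: E(K, 0x15) = 0x27.
C2: E(K, 0xBD) = 0x8F.
C3: E(K, 0x8A) = 0xB8.
C4: E(K, 0xC9) = 0xFB.
C5: E(K, 0xDA) = 0xE8.

C1 = 0x27, C2 = 0x8F, C3 = 0xB8, C4 = 0xFB, C5 = 0xE8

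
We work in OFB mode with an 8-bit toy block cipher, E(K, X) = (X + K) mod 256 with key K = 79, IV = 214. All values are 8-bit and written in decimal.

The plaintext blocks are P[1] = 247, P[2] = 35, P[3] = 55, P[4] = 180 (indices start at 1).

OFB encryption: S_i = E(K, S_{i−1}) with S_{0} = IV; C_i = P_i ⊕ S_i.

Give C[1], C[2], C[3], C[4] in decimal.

C[1] = 210, C[2] = 87, C[3] = 244, C[4] = 166

C[1]: S = E(K, 214) = 37; 247 ⊕ 37 = 210.
C[2]: S = E(K, 37) = 116; 35 ⊕ 116 = 87.
C[3]: S = E(K, 116) = 195; 55 ⊕ 195 = 244.
C[4]: S = E(K, 195) = 18; 180 ⊕ 18 = 166.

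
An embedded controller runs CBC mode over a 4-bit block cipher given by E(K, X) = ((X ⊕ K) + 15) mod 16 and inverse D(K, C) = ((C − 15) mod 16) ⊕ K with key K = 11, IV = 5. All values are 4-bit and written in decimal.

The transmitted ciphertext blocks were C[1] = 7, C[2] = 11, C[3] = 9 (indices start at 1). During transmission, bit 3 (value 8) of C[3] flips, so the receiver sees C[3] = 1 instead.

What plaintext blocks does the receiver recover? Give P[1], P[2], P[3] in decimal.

CBC decryption: P_i = D(K, C_i) ⊕ C_{i−1}, with C_{0} = IV.
Only C[3] changed, to 1. In CBC, a change in C_i garbles P_i and flips the same bit in P_{i+1}. Decrypting the received ciphertext:
P[1]: D(K, 7) = 3; 3 ⊕ 5 = 6.
P[2]: D(K, 11) = 7; 7 ⊕ 7 = 0.
P[3]: D(K, 1) = 9; 9 ⊕ 11 = 2.
Blocks that differ from the original plaintext: P[3].

P[1] = 6, P[2] = 0, P[3] = 2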